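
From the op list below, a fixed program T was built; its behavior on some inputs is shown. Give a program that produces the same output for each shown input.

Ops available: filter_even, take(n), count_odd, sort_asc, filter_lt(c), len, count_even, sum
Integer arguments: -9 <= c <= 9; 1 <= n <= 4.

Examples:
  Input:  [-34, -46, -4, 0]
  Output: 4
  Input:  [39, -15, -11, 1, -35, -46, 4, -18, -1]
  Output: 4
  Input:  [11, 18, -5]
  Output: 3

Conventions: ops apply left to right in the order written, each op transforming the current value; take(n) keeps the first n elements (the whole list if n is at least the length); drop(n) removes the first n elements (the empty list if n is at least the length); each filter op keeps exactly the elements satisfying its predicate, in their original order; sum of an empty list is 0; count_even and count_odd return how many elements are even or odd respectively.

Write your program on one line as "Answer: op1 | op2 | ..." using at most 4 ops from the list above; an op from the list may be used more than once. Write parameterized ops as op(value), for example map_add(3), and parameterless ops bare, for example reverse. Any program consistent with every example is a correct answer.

take(4) | sort_asc | len

Check, running the answer program on each example:
  [-34, -46, -4, 0] -> [-34, -46, -4, 0] -> [-46, -34, -4, 0] -> 4
  [39, -15, -11, 1, -35, -46, 4, -18, -1] -> [39, -15, -11, 1] -> [-15, -11, 1, 39] -> 4
  [11, 18, -5] -> [11, 18, -5] -> [-5, 11, 18] -> 3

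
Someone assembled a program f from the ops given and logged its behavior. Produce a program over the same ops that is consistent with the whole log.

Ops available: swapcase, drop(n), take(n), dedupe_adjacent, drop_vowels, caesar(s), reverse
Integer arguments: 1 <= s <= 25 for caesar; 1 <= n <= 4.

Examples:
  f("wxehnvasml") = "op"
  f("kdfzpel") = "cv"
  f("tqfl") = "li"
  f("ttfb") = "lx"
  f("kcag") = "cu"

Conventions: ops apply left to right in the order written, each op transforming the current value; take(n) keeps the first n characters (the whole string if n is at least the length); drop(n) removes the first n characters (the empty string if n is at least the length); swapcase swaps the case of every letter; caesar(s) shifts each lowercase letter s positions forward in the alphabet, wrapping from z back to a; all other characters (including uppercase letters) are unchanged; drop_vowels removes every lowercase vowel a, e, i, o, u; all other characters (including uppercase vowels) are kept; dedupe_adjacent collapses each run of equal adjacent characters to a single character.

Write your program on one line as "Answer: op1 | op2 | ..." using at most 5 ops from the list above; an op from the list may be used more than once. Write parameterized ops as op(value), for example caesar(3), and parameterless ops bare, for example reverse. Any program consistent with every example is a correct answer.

caesar(20) | take(3) | dedupe_adjacent | caesar(24) | take(2)

Check, running the answer program on each example:
  "wxehnvasml" -> "qrybhpumgf" -> "qry" -> "qry" -> "opw" -> "op"
  "kdfzpel" -> "exztjyf" -> "exz" -> "exz" -> "cvx" -> "cv"
  "tqfl" -> "nkzf" -> "nkz" -> "nkz" -> "lix" -> "li"
  "ttfb" -> "nnzv" -> "nnz" -> "nz" -> "lx" -> "lx"
  "kcag" -> "ewua" -> "ewu" -> "ewu" -> "cus" -> "cu"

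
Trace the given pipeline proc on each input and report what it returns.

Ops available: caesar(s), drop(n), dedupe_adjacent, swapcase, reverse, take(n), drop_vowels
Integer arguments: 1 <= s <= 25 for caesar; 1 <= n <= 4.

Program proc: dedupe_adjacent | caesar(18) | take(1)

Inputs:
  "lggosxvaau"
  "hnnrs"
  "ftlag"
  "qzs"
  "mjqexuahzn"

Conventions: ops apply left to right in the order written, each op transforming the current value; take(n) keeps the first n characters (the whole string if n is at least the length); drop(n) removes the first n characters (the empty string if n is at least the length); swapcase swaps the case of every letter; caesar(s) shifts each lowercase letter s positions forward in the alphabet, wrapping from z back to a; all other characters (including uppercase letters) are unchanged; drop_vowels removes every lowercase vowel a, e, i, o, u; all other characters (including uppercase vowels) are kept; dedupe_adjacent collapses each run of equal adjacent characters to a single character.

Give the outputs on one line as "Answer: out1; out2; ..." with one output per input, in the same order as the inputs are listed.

Execution, op by op:
  "lggosxvaau" -> "lgosxvau" -> "dygkpnsm" -> "d"
  "hnnrs" -> "hnrs" -> "zfjk" -> "z"
  "ftlag" -> "ftlag" -> "xldsy" -> "x"
  "qzs" -> "qzs" -> "irk" -> "i"
  "mjqexuahzn" -> "mjqexuahzn" -> "ebiwpmszrf" -> "e"

"d"; "z"; "x"; "i"; "e"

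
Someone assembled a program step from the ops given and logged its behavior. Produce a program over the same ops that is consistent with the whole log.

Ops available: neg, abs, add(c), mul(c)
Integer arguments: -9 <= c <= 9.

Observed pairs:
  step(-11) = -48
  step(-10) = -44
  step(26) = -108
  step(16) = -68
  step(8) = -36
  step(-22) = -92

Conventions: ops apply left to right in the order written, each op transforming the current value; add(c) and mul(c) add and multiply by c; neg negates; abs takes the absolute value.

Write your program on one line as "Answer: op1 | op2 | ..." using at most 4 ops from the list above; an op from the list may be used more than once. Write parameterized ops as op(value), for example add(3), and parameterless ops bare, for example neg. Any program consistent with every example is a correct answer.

abs | mul(4) | neg | add(-4)

Check, running the answer program on each example:
  -11 -> 11 -> 44 -> -44 -> -48
  -10 -> 10 -> 40 -> -40 -> -44
  26 -> 26 -> 104 -> -104 -> -108
  16 -> 16 -> 64 -> -64 -> -68
  8 -> 8 -> 32 -> -32 -> -36
  -22 -> 22 -> 88 -> -88 -> -92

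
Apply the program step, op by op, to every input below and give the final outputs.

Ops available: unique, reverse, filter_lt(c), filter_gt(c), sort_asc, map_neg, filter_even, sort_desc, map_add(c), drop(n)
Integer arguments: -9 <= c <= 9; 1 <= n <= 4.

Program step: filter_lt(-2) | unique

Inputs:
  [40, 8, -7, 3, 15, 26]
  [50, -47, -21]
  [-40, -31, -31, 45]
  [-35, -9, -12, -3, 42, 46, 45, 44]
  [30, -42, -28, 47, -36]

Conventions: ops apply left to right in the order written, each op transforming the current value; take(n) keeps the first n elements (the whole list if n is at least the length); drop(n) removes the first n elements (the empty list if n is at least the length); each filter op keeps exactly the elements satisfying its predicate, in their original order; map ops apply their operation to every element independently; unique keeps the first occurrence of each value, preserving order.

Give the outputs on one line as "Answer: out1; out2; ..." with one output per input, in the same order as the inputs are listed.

[-7]; [-47, -21]; [-40, -31]; [-35, -9, -12, -3]; [-42, -28, -36]

Execution, op by op:
  [40, 8, -7, 3, 15, 26] -> [-7] -> [-7]
  [50, -47, -21] -> [-47, -21] -> [-47, -21]
  [-40, -31, -31, 45] -> [-40, -31, -31] -> [-40, -31]
  [-35, -9, -12, -3, 42, 46, 45, 44] -> [-35, -9, -12, -3] -> [-35, -9, -12, -3]
  [30, -42, -28, 47, -36] -> [-42, -28, -36] -> [-42, -28, -36]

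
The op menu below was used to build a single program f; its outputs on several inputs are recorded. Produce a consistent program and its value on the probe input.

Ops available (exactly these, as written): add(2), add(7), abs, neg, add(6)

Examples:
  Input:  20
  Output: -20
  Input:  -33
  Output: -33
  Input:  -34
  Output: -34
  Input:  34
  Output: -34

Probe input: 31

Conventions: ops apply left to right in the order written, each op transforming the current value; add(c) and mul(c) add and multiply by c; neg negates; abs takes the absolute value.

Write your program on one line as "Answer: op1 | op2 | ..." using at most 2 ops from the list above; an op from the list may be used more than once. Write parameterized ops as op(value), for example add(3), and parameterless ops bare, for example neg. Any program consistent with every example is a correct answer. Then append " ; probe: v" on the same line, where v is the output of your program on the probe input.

abs | neg ; probe: -31

Check, running the answer program on each example:
  20 -> 20 -> -20
  -33 -> 33 -> -33
  -34 -> 34 -> -34
  34 -> 34 -> -34
  probe: 31 -> 31 -> -31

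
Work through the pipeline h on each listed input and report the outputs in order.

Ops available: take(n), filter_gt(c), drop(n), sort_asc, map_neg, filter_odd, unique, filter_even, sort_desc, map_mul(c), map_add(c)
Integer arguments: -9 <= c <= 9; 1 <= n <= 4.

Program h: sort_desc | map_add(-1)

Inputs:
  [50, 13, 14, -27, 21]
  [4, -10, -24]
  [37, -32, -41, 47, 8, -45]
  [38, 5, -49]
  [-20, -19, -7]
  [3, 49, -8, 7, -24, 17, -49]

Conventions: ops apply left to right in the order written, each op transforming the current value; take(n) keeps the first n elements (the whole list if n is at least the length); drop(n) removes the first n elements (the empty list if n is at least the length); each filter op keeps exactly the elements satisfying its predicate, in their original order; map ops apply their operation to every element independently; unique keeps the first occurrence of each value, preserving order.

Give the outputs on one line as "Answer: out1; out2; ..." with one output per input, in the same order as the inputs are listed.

Execution, op by op:
  [50, 13, 14, -27, 21] -> [50, 21, 14, 13, -27] -> [49, 20, 13, 12, -28]
  [4, -10, -24] -> [4, -10, -24] -> [3, -11, -25]
  [37, -32, -41, 47, 8, -45] -> [47, 37, 8, -32, -41, -45] -> [46, 36, 7, -33, -42, -46]
  [38, 5, -49] -> [38, 5, -49] -> [37, 4, -50]
  [-20, -19, -7] -> [-7, -19, -20] -> [-8, -20, -21]
  [3, 49, -8, 7, -24, 17, -49] -> [49, 17, 7, 3, -8, -24, -49] -> [48, 16, 6, 2, -9, -25, -50]

[49, 20, 13, 12, -28]; [3, -11, -25]; [46, 36, 7, -33, -42, -46]; [37, 4, -50]; [-8, -20, -21]; [48, 16, 6, 2, -9, -25, -50]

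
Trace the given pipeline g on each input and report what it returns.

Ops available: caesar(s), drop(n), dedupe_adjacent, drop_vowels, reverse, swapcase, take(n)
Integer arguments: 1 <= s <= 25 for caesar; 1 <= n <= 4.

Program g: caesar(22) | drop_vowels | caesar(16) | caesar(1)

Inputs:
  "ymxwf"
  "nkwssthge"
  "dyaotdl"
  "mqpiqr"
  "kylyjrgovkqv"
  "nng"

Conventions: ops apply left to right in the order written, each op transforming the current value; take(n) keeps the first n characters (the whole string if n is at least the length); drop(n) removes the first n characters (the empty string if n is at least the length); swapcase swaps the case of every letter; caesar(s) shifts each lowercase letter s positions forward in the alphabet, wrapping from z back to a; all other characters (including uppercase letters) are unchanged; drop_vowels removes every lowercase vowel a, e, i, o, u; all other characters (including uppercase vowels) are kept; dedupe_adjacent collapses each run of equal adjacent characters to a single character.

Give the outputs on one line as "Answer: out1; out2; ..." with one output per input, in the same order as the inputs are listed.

"kjs"; "axjgut"; "qnbgqy"; "dcde"; "xywetbixdi"; "aat"

Execution, op by op:
  "ymxwf" -> "uitsb" -> "tsb" -> "jir" -> "kjs"
  "nkwssthge" -> "jgsoopdca" -> "jgspdc" -> "zwifts" -> "axjgut"
  "dyaotdl" -> "zuwkpzh" -> "zwkpzh" -> "pmafpx" -> "qnbgqy"
  "mqpiqr" -> "imlemn" -> "mlmn" -> "cbcd" -> "dcde"
  "kylyjrgovkqv" -> "guhufnckrgmr" -> "ghfnckrgmr" -> "wxvdsahwch" -> "xywetbixdi"
  "nng" -> "jjc" -> "jjc" -> "zzs" -> "aat"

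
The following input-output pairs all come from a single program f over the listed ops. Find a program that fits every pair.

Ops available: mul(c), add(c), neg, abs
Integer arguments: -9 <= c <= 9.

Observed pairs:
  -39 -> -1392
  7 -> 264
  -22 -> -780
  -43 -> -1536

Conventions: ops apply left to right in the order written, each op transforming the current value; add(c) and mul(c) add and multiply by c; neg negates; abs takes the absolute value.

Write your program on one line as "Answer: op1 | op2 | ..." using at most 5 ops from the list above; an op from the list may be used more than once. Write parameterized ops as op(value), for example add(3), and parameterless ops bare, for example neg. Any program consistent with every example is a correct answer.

mul(-9) | neg | add(3) | neg | mul(-4)

Check, running the answer program on each example:
  -39 -> 351 -> -351 -> -348 -> 348 -> -1392
  7 -> -63 -> 63 -> 66 -> -66 -> 264
  -22 -> 198 -> -198 -> -195 -> 195 -> -780
  -43 -> 387 -> -387 -> -384 -> 384 -> -1536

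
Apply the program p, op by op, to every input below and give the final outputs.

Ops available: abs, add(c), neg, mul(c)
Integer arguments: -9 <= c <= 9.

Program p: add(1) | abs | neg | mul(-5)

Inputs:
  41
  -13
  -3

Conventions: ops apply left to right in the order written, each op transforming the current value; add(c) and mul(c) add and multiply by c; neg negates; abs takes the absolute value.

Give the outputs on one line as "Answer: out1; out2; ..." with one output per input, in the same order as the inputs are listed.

Execution, op by op:
  41 -> 42 -> 42 -> -42 -> 210
  -13 -> -12 -> 12 -> -12 -> 60
  -3 -> -2 -> 2 -> -2 -> 10

210; 60; 10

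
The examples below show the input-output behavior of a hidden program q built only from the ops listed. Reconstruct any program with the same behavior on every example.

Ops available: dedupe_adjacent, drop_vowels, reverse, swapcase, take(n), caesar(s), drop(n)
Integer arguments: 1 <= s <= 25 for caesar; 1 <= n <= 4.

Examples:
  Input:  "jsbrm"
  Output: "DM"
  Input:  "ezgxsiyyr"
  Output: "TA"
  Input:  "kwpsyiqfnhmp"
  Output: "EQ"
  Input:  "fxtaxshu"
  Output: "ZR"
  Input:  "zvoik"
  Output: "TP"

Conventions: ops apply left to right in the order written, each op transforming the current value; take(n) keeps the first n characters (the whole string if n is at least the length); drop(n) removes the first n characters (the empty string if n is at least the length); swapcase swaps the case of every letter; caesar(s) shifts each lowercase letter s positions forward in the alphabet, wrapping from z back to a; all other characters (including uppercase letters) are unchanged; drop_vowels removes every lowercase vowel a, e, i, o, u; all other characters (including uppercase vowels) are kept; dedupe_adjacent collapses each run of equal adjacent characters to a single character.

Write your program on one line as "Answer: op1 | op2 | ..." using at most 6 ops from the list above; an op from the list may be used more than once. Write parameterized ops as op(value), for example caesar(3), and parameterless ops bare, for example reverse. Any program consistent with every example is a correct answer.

drop_vowels | take(4) | take(2) | caesar(20) | swapcase

Check, running the answer program on each example:
  "jsbrm" -> "jsbrm" -> "jsbr" -> "js" -> "dm" -> "DM"
  "ezgxsiyyr" -> "zgxsyyr" -> "zgxs" -> "zg" -> "ta" -> "TA"
  "kwpsyiqfnhmp" -> "kwpsyqfnhmp" -> "kwps" -> "kw" -> "eq" -> "EQ"
  "fxtaxshu" -> "fxtxsh" -> "fxtx" -> "fx" -> "zr" -> "ZR"
  "zvoik" -> "zvk" -> "zvk" -> "zv" -> "tp" -> "TP"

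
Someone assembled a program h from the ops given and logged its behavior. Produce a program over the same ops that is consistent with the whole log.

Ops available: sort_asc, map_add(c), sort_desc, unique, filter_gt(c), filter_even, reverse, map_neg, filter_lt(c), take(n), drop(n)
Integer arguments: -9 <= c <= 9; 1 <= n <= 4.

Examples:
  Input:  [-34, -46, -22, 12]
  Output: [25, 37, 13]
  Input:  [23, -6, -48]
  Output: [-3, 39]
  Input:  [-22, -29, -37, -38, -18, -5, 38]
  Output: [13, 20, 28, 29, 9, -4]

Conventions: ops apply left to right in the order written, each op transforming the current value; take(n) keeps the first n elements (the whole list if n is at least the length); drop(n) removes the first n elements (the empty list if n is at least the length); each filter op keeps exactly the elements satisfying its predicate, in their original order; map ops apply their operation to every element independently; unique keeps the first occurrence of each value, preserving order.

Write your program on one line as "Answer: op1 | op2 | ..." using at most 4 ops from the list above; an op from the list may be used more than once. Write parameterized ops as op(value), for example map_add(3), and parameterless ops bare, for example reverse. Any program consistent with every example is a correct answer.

map_neg | filter_gt(1) | map_add(-9)

Check, running the answer program on each example:
  [-34, -46, -22, 12] -> [34, 46, 22, -12] -> [34, 46, 22] -> [25, 37, 13]
  [23, -6, -48] -> [-23, 6, 48] -> [6, 48] -> [-3, 39]
  [-22, -29, -37, -38, -18, -5, 38] -> [22, 29, 37, 38, 18, 5, -38] -> [22, 29, 37, 38, 18, 5] -> [13, 20, 28, 29, 9, -4]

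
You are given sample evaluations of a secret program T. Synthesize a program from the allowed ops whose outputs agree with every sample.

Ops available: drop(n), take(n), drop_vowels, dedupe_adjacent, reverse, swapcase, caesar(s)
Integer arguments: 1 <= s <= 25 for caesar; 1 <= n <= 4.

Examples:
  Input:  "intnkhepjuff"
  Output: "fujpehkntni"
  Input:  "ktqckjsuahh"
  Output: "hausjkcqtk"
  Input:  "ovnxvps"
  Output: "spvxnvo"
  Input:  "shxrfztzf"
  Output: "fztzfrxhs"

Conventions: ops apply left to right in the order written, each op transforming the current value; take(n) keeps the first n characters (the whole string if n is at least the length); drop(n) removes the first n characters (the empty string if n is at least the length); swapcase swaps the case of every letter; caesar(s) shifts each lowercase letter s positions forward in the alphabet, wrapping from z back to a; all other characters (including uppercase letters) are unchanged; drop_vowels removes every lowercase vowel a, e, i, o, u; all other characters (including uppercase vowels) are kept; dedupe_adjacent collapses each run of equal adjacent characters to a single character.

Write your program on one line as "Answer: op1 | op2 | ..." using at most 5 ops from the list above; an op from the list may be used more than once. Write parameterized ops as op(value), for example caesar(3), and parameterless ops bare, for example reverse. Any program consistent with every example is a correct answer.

swapcase | dedupe_adjacent | swapcase | reverse

Check, running the answer program on each example:
  "intnkhepjuff" -> "INTNKHEPJUFF" -> "INTNKHEPJUF" -> "intnkhepjuf" -> "fujpehkntni"
  "ktqckjsuahh" -> "KTQCKJSUAHH" -> "KTQCKJSUAH" -> "ktqckjsuah" -> "hausjkcqtk"
  "ovnxvps" -> "OVNXVPS" -> "OVNXVPS" -> "ovnxvps" -> "spvxnvo"
  "shxrfztzf" -> "SHXRFZTZF" -> "SHXRFZTZF" -> "shxrfztzf" -> "fztzfrxhs"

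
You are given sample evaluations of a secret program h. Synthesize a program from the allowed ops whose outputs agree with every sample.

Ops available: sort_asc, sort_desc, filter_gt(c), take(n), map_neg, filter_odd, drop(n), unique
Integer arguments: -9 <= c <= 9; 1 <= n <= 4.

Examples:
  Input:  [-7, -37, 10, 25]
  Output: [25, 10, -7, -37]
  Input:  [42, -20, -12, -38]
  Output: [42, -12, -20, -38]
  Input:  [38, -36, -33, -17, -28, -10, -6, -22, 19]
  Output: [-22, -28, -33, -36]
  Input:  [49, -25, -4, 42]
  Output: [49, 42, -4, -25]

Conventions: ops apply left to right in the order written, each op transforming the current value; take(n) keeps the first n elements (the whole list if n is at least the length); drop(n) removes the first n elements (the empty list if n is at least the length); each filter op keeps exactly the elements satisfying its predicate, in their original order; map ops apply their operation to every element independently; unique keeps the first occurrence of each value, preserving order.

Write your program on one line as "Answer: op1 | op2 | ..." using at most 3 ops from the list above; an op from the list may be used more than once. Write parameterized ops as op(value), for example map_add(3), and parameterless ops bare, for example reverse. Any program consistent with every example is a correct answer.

sort_asc | take(4) | sort_desc

Check, running the answer program on each example:
  [-7, -37, 10, 25] -> [-37, -7, 10, 25] -> [-37, -7, 10, 25] -> [25, 10, -7, -37]
  [42, -20, -12, -38] -> [-38, -20, -12, 42] -> [-38, -20, -12, 42] -> [42, -12, -20, -38]
  [38, -36, -33, -17, -28, -10, -6, -22, 19] -> [-36, -33, -28, -22, -17, -10, -6, 19, 38] -> [-36, -33, -28, -22] -> [-22, -28, -33, -36]
  [49, -25, -4, 42] -> [-25, -4, 42, 49] -> [-25, -4, 42, 49] -> [49, 42, -4, -25]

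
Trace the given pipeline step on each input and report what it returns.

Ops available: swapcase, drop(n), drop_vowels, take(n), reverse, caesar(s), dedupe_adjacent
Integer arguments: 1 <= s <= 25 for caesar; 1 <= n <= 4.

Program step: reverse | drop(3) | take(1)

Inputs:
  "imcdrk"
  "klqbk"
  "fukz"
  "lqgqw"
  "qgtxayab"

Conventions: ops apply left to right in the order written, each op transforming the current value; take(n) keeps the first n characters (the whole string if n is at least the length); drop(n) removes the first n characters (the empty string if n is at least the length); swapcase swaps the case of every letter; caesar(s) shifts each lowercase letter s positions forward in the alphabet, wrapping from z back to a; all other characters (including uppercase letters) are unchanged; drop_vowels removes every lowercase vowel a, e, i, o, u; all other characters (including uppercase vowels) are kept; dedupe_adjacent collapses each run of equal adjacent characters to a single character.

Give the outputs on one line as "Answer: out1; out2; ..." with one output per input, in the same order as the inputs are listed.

Execution, op by op:
  "imcdrk" -> "krdcmi" -> "cmi" -> "c"
  "klqbk" -> "kbqlk" -> "lk" -> "l"
  "fukz" -> "zkuf" -> "f" -> "f"
  "lqgqw" -> "wqgql" -> "ql" -> "q"
  "qgtxayab" -> "bayaxtgq" -> "axtgq" -> "a"

"c"; "l"; "f"; "q"; "a"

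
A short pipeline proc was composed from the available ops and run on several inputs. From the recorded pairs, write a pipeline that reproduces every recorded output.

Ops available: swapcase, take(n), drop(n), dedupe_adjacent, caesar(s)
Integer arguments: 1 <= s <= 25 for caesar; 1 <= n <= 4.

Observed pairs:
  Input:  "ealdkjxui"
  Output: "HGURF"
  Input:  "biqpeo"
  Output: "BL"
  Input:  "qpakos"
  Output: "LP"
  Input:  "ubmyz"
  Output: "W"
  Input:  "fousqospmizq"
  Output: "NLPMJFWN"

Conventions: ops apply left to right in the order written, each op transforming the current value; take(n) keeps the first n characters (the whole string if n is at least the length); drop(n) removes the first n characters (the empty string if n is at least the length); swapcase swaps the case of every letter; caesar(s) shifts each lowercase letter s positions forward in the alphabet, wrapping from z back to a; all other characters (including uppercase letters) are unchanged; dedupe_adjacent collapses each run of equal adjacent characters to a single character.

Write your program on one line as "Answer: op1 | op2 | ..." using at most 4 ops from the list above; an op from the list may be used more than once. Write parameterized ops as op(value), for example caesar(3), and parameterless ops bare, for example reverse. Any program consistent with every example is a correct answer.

caesar(9) | caesar(14) | drop(4) | swapcase

Check, running the answer program on each example:
  "ealdkjxui" -> "njumtsgdr" -> "bxiahgurf" -> "hgurf" -> "HGURF"
  "biqpeo" -> "krzynx" -> "yfnmbl" -> "bl" -> "BL"
  "qpakos" -> "zyjtxb" -> "nmxhlp" -> "lp" -> "LP"
  "ubmyz" -> "dkvhi" -> "ryjvw" -> "w" -> "W"
  "fousqospmizq" -> "oxdbzxbyvriz" -> "clrpnlpmjfwn" -> "nlpmjfwn" -> "NLPMJFWN"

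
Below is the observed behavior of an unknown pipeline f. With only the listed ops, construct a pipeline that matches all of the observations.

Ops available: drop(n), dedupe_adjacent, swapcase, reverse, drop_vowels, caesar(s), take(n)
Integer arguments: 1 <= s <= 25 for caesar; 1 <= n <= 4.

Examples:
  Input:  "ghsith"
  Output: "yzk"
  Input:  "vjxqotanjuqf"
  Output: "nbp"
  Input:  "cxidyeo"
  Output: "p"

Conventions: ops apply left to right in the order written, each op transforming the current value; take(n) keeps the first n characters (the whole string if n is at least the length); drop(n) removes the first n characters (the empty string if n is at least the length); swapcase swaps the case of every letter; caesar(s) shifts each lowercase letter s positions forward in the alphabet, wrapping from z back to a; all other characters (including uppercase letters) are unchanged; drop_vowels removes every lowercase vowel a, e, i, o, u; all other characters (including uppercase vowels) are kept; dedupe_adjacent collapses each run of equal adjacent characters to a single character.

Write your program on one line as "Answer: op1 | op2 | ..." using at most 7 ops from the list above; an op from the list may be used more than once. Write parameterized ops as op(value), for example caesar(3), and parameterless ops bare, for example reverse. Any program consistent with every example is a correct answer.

swapcase | take(3) | swapcase | caesar(17) | caesar(1) | drop_vowels

Check, running the answer program on each example:
  "ghsith" -> "GHSITH" -> "GHS" -> "ghs" -> "xyj" -> "yzk" -> "yzk"
  "vjxqotanjuqf" -> "VJXQOTANJUQF" -> "VJX" -> "vjx" -> "mao" -> "nbp" -> "nbp"
  "cxidyeo" -> "CXIDYEO" -> "CXI" -> "cxi" -> "toz" -> "upa" -> "p"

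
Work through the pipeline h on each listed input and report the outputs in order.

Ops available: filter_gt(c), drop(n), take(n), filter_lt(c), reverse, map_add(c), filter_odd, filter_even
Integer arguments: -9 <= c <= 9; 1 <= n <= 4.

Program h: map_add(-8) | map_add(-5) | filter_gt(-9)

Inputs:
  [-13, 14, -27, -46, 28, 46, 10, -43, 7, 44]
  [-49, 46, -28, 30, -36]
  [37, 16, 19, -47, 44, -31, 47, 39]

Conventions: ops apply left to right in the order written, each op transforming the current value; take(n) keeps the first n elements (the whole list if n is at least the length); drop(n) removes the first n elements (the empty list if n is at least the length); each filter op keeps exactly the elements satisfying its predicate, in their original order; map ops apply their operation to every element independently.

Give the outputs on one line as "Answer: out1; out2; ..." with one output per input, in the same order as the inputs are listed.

[1, 15, 33, -3, -6, 31]; [33, 17]; [24, 3, 6, 31, 34, 26]

Execution, op by op:
  [-13, 14, -27, -46, 28, 46, 10, -43, 7, 44] -> [-21, 6, -35, -54, 20, 38, 2, -51, -1, 36] -> [-26, 1, -40, -59, 15, 33, -3, -56, -6, 31] -> [1, 15, 33, -3, -6, 31]
  [-49, 46, -28, 30, -36] -> [-57, 38, -36, 22, -44] -> [-62, 33, -41, 17, -49] -> [33, 17]
  [37, 16, 19, -47, 44, -31, 47, 39] -> [29, 8, 11, -55, 36, -39, 39, 31] -> [24, 3, 6, -60, 31, -44, 34, 26] -> [24, 3, 6, 31, 34, 26]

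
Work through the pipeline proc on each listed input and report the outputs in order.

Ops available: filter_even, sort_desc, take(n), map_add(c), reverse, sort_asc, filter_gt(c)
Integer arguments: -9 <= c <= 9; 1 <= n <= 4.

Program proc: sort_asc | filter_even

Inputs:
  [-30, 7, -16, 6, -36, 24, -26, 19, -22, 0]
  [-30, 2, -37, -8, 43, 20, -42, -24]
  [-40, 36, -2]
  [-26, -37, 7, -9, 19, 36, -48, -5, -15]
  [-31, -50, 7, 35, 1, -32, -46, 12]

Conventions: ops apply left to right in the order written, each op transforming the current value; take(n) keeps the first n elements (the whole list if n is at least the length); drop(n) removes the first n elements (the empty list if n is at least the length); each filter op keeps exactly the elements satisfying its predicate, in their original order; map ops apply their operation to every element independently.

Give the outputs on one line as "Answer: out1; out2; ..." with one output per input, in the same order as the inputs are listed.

[-36, -30, -26, -22, -16, 0, 6, 24]; [-42, -30, -24, -8, 2, 20]; [-40, -2, 36]; [-48, -26, 36]; [-50, -46, -32, 12]

Execution, op by op:
  [-30, 7, -16, 6, -36, 24, -26, 19, -22, 0] -> [-36, -30, -26, -22, -16, 0, 6, 7, 19, 24] -> [-36, -30, -26, -22, -16, 0, 6, 24]
  [-30, 2, -37, -8, 43, 20, -42, -24] -> [-42, -37, -30, -24, -8, 2, 20, 43] -> [-42, -30, -24, -8, 2, 20]
  [-40, 36, -2] -> [-40, -2, 36] -> [-40, -2, 36]
  [-26, -37, 7, -9, 19, 36, -48, -5, -15] -> [-48, -37, -26, -15, -9, -5, 7, 19, 36] -> [-48, -26, 36]
  [-31, -50, 7, 35, 1, -32, -46, 12] -> [-50, -46, -32, -31, 1, 7, 12, 35] -> [-50, -46, -32, 12]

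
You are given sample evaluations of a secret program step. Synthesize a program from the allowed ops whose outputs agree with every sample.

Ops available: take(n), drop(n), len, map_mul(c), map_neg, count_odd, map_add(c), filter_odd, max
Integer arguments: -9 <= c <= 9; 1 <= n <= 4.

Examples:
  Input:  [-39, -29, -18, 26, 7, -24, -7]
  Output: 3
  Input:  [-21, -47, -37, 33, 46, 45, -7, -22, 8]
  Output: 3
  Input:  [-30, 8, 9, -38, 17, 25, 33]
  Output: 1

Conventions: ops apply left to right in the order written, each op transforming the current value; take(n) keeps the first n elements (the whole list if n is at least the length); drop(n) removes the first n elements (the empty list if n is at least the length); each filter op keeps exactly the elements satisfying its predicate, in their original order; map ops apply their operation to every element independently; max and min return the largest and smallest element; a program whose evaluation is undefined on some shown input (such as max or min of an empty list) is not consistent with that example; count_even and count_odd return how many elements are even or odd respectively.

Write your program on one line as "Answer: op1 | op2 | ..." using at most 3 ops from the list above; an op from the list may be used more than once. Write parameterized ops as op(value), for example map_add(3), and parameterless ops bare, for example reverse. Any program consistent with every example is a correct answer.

drop(2) | map_add(-1) | count_odd

Check, running the answer program on each example:
  [-39, -29, -18, 26, 7, -24, -7] -> [-18, 26, 7, -24, -7] -> [-19, 25, 6, -25, -8] -> 3
  [-21, -47, -37, 33, 46, 45, -7, -22, 8] -> [-37, 33, 46, 45, -7, -22, 8] -> [-38, 32, 45, 44, -8, -23, 7] -> 3
  [-30, 8, 9, -38, 17, 25, 33] -> [9, -38, 17, 25, 33] -> [8, -39, 16, 24, 32] -> 1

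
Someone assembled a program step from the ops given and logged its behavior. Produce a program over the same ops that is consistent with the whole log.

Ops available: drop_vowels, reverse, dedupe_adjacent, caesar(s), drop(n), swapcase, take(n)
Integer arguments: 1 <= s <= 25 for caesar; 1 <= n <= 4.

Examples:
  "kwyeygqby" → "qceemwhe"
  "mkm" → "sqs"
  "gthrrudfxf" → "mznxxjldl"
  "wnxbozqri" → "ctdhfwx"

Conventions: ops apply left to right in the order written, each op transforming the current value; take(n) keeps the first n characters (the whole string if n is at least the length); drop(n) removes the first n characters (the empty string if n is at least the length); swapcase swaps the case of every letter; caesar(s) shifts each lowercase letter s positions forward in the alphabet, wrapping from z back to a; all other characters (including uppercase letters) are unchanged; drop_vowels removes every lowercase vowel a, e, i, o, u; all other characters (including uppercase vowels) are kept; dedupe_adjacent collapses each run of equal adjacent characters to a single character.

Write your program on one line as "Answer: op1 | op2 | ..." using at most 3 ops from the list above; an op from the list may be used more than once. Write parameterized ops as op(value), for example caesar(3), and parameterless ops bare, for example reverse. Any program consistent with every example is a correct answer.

drop_vowels | caesar(6)

Check, running the answer program on each example:
  "kwyeygqby" -> "kwyygqby" -> "qceemwhe"
  "mkm" -> "mkm" -> "sqs"
  "gthrrudfxf" -> "gthrrdfxf" -> "mznxxjldl"
  "wnxbozqri" -> "wnxbzqr" -> "ctdhfwx"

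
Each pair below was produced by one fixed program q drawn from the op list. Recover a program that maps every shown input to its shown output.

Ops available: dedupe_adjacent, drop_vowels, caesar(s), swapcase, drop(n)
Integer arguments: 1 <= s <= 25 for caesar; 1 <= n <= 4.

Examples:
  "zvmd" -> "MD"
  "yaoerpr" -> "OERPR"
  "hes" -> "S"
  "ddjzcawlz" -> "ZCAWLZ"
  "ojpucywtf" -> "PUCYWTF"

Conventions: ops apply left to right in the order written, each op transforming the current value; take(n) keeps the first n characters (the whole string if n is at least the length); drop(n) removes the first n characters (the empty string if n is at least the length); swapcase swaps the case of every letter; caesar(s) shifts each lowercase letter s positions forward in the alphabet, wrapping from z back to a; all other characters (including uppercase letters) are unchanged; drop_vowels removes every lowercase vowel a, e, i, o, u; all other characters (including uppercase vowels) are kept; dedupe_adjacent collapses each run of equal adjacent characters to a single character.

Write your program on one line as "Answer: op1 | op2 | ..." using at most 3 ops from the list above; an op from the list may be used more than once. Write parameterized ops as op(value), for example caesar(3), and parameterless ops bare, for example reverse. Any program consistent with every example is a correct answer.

dedupe_adjacent | swapcase | drop(2)

Check, running the answer program on each example:
  "zvmd" -> "zvmd" -> "ZVMD" -> "MD"
  "yaoerpr" -> "yaoerpr" -> "YAOERPR" -> "OERPR"
  "hes" -> "hes" -> "HES" -> "S"
  "ddjzcawlz" -> "djzcawlz" -> "DJZCAWLZ" -> "ZCAWLZ"
  "ojpucywtf" -> "ojpucywtf" -> "OJPUCYWTF" -> "PUCYWTF"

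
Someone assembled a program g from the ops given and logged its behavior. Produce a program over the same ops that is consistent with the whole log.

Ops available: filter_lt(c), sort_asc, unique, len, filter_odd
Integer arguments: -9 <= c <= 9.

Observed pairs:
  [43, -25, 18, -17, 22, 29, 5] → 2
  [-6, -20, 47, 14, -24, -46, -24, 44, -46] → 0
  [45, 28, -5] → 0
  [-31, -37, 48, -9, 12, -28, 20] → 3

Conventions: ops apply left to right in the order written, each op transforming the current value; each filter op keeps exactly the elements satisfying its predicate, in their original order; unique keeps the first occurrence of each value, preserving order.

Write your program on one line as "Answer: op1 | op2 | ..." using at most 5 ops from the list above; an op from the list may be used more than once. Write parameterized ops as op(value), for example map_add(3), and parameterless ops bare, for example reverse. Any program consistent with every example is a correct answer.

sort_asc | filter_lt(-8) | unique | filter_odd | len

Check, running the answer program on each example:
  [43, -25, 18, -17, 22, 29, 5] -> [-25, -17, 5, 18, 22, 29, 43] -> [-25, -17] -> [-25, -17] -> [-25, -17] -> 2
  [-6, -20, 47, 14, -24, -46, -24, 44, -46] -> [-46, -46, -24, -24, -20, -6, 14, 44, 47] -> [-46, -46, -24, -24, -20] -> [-46, -24, -20] -> [] -> 0
  [45, 28, -5] -> [-5, 28, 45] -> [] -> [] -> [] -> 0
  [-31, -37, 48, -9, 12, -28, 20] -> [-37, -31, -28, -9, 12, 20, 48] -> [-37, -31, -28, -9] -> [-37, -31, -28, -9] -> [-37, -31, -9] -> 3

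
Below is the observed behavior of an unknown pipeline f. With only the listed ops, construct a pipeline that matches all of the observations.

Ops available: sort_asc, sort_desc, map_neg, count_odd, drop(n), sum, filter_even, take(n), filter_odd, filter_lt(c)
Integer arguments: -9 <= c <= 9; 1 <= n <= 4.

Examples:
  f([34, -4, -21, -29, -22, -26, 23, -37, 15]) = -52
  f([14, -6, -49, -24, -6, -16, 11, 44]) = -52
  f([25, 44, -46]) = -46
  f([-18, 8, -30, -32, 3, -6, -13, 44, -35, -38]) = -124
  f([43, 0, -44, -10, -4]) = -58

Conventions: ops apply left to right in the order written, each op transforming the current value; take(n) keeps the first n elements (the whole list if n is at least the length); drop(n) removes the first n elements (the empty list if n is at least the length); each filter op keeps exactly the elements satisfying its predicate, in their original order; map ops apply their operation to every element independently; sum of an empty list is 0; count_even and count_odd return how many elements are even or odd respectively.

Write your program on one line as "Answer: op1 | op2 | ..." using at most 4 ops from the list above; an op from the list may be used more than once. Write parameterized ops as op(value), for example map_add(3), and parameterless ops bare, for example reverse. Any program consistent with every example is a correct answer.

filter_even | sort_asc | filter_lt(3) | sum

Check, running the answer program on each example:
  [34, -4, -21, -29, -22, -26, 23, -37, 15] -> [34, -4, -22, -26] -> [-26, -22, -4, 34] -> [-26, -22, -4] -> -52
  [14, -6, -49, -24, -6, -16, 11, 44] -> [14, -6, -24, -6, -16, 44] -> [-24, -16, -6, -6, 14, 44] -> [-24, -16, -6, -6] -> -52
  [25, 44, -46] -> [44, -46] -> [-46, 44] -> [-46] -> -46
  [-18, 8, -30, -32, 3, -6, -13, 44, -35, -38] -> [-18, 8, -30, -32, -6, 44, -38] -> [-38, -32, -30, -18, -6, 8, 44] -> [-38, -32, -30, -18, -6] -> -124
  [43, 0, -44, -10, -4] -> [0, -44, -10, -4] -> [-44, -10, -4, 0] -> [-44, -10, -4, 0] -> -58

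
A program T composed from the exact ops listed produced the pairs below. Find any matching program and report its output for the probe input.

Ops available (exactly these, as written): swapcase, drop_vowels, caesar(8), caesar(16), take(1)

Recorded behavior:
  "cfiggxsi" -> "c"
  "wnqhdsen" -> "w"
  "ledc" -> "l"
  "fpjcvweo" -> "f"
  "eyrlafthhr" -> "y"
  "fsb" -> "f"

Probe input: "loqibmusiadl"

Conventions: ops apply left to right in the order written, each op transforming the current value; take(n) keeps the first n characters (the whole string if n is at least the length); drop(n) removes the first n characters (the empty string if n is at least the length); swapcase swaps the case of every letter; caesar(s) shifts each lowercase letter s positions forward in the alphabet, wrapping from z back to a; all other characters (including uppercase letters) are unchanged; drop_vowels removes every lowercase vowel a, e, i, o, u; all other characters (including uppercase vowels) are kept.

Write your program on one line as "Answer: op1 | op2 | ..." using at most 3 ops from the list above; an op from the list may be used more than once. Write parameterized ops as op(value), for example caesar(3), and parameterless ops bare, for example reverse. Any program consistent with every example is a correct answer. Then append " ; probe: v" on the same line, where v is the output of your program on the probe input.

drop_vowels | take(1) ; probe: "l"

Check, running the answer program on each example:
  "cfiggxsi" -> "cfggxs" -> "c"
  "wnqhdsen" -> "wnqhdsn" -> "w"
  "ledc" -> "ldc" -> "l"
  "fpjcvweo" -> "fpjcvw" -> "f"
  "eyrlafthhr" -> "yrlfthhr" -> "y"
  "fsb" -> "fsb" -> "f"
  probe: "loqibmusiadl" -> "lqbmsdl" -> "l"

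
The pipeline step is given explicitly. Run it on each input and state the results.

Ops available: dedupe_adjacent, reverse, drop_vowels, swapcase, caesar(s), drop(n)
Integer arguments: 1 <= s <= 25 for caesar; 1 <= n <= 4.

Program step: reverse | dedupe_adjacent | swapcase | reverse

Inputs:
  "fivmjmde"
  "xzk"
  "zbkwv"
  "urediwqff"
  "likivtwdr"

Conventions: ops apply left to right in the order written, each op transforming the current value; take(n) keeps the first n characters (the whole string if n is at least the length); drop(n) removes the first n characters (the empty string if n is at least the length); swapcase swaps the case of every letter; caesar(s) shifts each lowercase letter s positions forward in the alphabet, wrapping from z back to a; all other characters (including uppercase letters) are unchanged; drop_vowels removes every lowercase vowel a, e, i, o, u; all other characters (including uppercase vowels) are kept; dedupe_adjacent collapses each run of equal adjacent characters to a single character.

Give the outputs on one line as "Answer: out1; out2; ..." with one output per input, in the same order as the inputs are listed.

"FIVMJMDE"; "XZK"; "ZBKWV"; "UREDIWQF"; "LIKIVTWDR"

Execution, op by op:
  "fivmjmde" -> "edmjmvif" -> "edmjmvif" -> "EDMJMVIF" -> "FIVMJMDE"
  "xzk" -> "kzx" -> "kzx" -> "KZX" -> "XZK"
  "zbkwv" -> "vwkbz" -> "vwkbz" -> "VWKBZ" -> "ZBKWV"
  "urediwqff" -> "ffqwideru" -> "fqwideru" -> "FQWIDERU" -> "UREDIWQF"
  "likivtwdr" -> "rdwtvikil" -> "rdwtvikil" -> "RDWTVIKIL" -> "LIKIVTWDR"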